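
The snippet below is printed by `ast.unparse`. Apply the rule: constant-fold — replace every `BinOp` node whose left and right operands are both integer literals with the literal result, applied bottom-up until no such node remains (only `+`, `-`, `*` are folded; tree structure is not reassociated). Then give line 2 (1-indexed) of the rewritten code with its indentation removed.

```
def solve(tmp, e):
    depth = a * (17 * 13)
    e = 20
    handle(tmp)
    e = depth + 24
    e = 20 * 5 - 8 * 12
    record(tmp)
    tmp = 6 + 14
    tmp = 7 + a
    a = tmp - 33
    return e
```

depth = a * 221

Transformed code:
def solve(tmp, e):
    depth = a * 221
    e = 20
    handle(tmp)
    e = depth + 24
    e = 4
    record(tmp)
    tmp = 20
    tmp = 7 + a
    a = tmp - 33
    return e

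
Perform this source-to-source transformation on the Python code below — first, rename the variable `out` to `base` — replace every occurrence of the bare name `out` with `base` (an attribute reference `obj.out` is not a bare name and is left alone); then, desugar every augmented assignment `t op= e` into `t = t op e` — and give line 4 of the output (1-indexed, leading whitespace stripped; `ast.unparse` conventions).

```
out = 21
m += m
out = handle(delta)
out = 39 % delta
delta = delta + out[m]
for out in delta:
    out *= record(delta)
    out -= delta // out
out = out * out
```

Transformed code:
base = 21
m = m + m
base = handle(delta)
base = 39 % delta
delta = delta + base[m]
for base in delta:
    base = base * record(delta)
    base = base - delta // base
base = base * base

base = 39 % delta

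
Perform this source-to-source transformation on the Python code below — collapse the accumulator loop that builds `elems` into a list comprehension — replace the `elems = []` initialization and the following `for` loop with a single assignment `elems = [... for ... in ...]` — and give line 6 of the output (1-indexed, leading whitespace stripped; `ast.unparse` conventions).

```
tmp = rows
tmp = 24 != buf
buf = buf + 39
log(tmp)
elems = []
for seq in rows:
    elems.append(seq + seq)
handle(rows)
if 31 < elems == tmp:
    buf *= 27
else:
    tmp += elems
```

Transformed code:
tmp = rows
tmp = 24 != buf
buf = buf + 39
log(tmp)
elems = [seq + seq for seq in rows]
handle(rows)
if 31 < elems == tmp:
    buf *= 27
else:
    tmp += elems

handle(rows)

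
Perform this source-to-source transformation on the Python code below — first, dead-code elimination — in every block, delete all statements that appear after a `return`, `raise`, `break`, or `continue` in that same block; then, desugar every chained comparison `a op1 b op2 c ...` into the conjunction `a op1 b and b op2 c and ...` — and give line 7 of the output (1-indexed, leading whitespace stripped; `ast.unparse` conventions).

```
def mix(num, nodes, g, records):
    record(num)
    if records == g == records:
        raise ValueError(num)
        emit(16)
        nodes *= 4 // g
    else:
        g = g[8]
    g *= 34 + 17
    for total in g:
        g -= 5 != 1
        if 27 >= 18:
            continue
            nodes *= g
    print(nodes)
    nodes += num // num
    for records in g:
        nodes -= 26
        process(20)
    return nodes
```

g *= 34 + 17

Transformed code:
def mix(num, nodes, g, records):
    record(num)
    if records == g and g == records:
        raise ValueError(num)
    else:
        g = g[8]
    g *= 34 + 17
    for total in g:
        g -= 5 != 1
        if 27 >= 18:
            continue
    print(nodes)
    nodes += num // num
    for records in g:
        nodes -= 26
        process(20)
    return nodes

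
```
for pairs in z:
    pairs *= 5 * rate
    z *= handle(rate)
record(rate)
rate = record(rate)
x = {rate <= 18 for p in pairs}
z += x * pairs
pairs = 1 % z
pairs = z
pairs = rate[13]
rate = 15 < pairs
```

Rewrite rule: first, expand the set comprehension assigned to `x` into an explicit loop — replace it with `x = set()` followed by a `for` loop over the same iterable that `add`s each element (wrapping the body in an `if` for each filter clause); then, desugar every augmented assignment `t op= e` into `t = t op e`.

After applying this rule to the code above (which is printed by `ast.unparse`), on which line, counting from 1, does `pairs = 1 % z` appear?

Transformed code:
for pairs in z:
    pairs = pairs * (5 * rate)
    z = z * handle(rate)
record(rate)
rate = record(rate)
x = set()
for p in pairs:
    x.add(rate <= 18)
z = z + x * pairs
pairs = 1 % z
pairs = z
pairs = rate[13]
rate = 15 < pairs

10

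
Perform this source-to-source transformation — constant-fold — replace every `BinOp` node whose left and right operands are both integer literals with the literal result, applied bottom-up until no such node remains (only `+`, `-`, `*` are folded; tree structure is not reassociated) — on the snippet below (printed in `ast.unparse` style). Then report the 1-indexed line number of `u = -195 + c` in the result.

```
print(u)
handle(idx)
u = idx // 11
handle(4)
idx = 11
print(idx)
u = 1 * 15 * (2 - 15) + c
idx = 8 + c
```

7

Transformed code:
print(u)
handle(idx)
u = idx // 11
handle(4)
idx = 11
print(idx)
u = -195 + c
idx = 8 + c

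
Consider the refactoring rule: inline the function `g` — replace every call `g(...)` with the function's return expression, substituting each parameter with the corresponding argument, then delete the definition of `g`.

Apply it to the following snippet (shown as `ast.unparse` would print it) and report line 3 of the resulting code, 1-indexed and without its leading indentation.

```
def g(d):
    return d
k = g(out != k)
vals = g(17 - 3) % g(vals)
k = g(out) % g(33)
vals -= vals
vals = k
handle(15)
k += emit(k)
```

k = out % 33

Transformed code:
k = out != k
vals = (17 - 3) % vals
k = out % 33
vals -= vals
vals = k
handle(15)
k += emit(k)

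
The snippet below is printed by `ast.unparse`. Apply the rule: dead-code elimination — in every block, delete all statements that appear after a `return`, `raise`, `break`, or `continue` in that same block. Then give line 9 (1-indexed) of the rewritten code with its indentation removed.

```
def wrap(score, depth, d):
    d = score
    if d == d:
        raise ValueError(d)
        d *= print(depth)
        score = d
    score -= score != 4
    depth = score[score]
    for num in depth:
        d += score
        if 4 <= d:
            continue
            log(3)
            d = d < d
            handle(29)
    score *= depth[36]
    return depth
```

Transformed code:
def wrap(score, depth, d):
    d = score
    if d == d:
        raise ValueError(d)
    score -= score != 4
    depth = score[score]
    for num in depth:
        d += score
        if 4 <= d:
            continue
    score *= depth[36]
    return depth

if 4 <= d:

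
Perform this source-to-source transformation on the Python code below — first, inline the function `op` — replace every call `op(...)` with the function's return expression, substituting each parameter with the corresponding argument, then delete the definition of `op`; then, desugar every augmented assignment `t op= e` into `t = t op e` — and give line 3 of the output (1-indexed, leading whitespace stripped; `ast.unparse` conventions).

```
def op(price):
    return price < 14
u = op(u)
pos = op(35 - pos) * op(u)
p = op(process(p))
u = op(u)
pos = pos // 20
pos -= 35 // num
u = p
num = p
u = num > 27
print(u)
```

p = process(p) < 14

Transformed code:
u = u < 14
pos = (35 - pos < 14) * (u < 14)
p = process(p) < 14
u = u < 14
pos = pos // 20
pos = pos - 35 // num
u = p
num = p
u = num > 27
print(u)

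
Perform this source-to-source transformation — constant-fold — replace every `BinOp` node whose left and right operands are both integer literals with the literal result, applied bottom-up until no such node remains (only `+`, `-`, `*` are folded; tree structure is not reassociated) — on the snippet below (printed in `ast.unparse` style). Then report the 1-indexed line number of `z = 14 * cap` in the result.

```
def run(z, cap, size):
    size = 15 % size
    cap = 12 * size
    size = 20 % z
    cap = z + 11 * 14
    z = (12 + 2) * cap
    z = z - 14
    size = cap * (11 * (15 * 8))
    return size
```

Transformed code:
def run(z, cap, size):
    size = 15 % size
    cap = 12 * size
    size = 20 % z
    cap = z + 154
    z = 14 * cap
    z = z - 14
    size = cap * 1320
    return size

6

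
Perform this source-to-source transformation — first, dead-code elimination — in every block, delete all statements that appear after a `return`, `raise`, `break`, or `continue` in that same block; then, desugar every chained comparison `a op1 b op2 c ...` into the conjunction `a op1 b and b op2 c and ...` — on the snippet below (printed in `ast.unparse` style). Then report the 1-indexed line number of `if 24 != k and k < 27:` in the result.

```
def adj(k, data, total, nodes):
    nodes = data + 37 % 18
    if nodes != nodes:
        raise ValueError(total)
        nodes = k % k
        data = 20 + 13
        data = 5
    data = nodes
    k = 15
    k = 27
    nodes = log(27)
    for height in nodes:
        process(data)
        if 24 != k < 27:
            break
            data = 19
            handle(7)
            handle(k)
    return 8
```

Transformed code:
def adj(k, data, total, nodes):
    nodes = data + 37 % 18
    if nodes != nodes:
        raise ValueError(total)
    data = nodes
    k = 15
    k = 27
    nodes = log(27)
    for height in nodes:
        process(data)
        if 24 != k and k < 27:
            break
    return 8

11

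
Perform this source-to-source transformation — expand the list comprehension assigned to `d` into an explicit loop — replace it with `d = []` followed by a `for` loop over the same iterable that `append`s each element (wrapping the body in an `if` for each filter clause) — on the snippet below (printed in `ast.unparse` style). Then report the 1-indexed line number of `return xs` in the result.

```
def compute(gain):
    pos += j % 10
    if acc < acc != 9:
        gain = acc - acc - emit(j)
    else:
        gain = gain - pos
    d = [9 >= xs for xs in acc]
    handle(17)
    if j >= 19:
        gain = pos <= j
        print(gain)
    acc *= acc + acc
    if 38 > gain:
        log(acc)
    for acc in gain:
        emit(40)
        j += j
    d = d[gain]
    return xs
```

21

Transformed code:
def compute(gain):
    pos += j % 10
    if acc < acc != 9:
        gain = acc - acc - emit(j)
    else:
        gain = gain - pos
    d = []
    for xs in acc:
        d.append(9 >= xs)
    handle(17)
    if j >= 19:
        gain = pos <= j
        print(gain)
    acc *= acc + acc
    if 38 > gain:
        log(acc)
    for acc in gain:
        emit(40)
        j += j
    d = d[gain]
    return xs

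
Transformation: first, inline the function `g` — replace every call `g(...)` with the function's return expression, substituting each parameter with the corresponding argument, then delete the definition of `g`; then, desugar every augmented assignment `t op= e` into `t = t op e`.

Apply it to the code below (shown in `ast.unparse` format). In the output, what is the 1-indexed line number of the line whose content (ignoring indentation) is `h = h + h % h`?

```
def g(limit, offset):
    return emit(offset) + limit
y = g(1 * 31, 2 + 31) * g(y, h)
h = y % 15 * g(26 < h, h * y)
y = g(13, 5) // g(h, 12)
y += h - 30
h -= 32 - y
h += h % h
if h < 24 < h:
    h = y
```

6

Transformed code:
y = (emit(2 + 31) + 1 * 31) * (emit(h) + y)
h = y % 15 * (emit(h * y) + (26 < h))
y = (emit(5) + 13) // (emit(12) + h)
y = y + (h - 30)
h = h - (32 - y)
h = h + h % h
if h < 24 < h:
    h = y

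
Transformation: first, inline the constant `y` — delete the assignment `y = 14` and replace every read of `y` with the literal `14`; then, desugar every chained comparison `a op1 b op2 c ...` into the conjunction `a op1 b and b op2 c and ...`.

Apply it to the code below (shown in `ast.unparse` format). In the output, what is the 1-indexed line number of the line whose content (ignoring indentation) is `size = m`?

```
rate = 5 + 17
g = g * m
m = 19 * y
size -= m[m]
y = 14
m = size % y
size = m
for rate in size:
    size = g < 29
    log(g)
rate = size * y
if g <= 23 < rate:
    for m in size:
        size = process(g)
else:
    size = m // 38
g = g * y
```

Transformed code:
rate = 5 + 17
g = g * m
m = 19 * 14
size -= m[m]
m = size % 14
size = m
for rate in size:
    size = g < 29
    log(g)
rate = size * 14
if g <= 23 and 23 < rate:
    for m in size:
        size = process(g)
else:
    size = m // 38
g = g * 14

6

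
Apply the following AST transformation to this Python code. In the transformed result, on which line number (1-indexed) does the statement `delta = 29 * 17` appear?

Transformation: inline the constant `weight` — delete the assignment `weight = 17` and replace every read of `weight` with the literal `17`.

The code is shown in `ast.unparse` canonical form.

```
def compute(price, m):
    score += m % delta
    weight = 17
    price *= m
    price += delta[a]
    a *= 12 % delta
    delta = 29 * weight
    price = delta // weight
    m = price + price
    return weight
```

Transformed code:
def compute(price, m):
    score += m % delta
    price *= m
    price += delta[a]
    a *= 12 % delta
    delta = 29 * 17
    price = delta // 17
    m = price + price
    return 17

6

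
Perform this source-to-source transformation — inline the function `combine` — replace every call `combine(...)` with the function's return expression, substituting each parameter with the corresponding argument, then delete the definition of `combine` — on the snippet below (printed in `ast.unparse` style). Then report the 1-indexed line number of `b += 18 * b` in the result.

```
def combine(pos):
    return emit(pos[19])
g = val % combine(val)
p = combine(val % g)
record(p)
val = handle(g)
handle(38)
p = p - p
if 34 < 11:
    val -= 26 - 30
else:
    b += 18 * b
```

Transformed code:
g = val % emit(val[19])
p = emit((val % g)[19])
record(p)
val = handle(g)
handle(38)
p = p - p
if 34 < 11:
    val -= 26 - 30
else:
    b += 18 * b

10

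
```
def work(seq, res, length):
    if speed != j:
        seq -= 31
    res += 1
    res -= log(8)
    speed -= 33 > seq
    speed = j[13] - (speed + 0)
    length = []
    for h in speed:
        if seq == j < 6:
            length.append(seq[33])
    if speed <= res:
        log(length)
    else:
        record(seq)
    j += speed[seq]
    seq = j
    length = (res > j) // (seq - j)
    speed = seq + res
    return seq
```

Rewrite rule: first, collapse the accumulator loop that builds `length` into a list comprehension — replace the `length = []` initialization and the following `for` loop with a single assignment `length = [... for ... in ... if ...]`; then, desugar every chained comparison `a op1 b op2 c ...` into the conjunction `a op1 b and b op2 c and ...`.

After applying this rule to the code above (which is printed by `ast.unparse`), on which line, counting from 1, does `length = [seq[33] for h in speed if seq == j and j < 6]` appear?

8

Transformed code:
def work(seq, res, length):
    if speed != j:
        seq -= 31
    res += 1
    res -= log(8)
    speed -= 33 > seq
    speed = j[13] - (speed + 0)
    length = [seq[33] for h in speed if seq == j and j < 6]
    if speed <= res:
        log(length)
    else:
        record(seq)
    j += speed[seq]
    seq = j
    length = (res > j) // (seq - j)
    speed = seq + res
    return seq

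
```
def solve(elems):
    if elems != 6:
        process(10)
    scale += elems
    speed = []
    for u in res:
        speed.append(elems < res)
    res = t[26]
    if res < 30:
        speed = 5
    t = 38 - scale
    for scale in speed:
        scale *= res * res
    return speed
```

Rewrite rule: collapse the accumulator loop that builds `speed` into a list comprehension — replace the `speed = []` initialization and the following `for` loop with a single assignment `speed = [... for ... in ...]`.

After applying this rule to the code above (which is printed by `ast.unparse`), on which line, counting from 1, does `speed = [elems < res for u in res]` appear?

Transformed code:
def solve(elems):
    if elems != 6:
        process(10)
    scale += elems
    speed = [elems < res for u in res]
    res = t[26]
    if res < 30:
        speed = 5
    t = 38 - scale
    for scale in speed:
        scale *= res * res
    return speed

5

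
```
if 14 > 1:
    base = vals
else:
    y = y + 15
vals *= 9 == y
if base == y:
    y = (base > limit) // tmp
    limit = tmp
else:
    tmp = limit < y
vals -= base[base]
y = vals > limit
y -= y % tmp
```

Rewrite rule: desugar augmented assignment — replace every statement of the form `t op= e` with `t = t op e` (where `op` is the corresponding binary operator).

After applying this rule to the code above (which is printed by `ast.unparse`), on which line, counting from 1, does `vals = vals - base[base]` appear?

Transformed code:
if 14 > 1:
    base = vals
else:
    y = y + 15
vals = vals * (9 == y)
if base == y:
    y = (base > limit) // tmp
    limit = tmp
else:
    tmp = limit < y
vals = vals - base[base]
y = vals > limit
y = y - y % tmp

11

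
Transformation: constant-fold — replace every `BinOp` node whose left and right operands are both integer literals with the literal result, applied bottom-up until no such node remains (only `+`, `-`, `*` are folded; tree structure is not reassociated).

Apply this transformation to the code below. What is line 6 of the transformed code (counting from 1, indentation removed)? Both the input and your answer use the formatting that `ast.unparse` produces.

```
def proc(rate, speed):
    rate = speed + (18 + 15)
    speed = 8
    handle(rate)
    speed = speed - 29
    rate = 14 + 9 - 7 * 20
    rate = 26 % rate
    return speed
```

rate = -117

Transformed code:
def proc(rate, speed):
    rate = speed + 33
    speed = 8
    handle(rate)
    speed = speed - 29
    rate = -117
    rate = 26 % rate
    return speed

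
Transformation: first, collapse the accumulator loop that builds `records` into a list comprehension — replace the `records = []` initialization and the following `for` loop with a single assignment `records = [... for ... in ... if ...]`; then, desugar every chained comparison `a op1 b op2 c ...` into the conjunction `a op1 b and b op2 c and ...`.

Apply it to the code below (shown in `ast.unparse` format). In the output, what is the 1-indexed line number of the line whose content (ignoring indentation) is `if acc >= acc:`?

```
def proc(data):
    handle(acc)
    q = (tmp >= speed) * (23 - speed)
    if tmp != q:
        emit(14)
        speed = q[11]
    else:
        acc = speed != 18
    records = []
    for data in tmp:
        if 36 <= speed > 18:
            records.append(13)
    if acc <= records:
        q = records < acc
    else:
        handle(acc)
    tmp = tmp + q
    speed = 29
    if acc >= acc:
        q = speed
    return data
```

Transformed code:
def proc(data):
    handle(acc)
    q = (tmp >= speed) * (23 - speed)
    if tmp != q:
        emit(14)
        speed = q[11]
    else:
        acc = speed != 18
    records = [13 for data in tmp if 36 <= speed and speed > 18]
    if acc <= records:
        q = records < acc
    else:
        handle(acc)
    tmp = tmp + q
    speed = 29
    if acc >= acc:
        q = speed
    return data

16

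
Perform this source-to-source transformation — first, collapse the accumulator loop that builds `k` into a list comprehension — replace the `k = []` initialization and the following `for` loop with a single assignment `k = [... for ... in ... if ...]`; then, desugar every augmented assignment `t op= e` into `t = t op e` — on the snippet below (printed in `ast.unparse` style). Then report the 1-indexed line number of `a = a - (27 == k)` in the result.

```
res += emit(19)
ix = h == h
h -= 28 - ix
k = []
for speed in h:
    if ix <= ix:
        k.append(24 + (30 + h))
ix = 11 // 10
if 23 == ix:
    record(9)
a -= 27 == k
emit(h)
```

Transformed code:
res = res + emit(19)
ix = h == h
h = h - (28 - ix)
k = [24 + (30 + h) for speed in h if ix <= ix]
ix = 11 // 10
if 23 == ix:
    record(9)
a = a - (27 == k)
emit(h)

8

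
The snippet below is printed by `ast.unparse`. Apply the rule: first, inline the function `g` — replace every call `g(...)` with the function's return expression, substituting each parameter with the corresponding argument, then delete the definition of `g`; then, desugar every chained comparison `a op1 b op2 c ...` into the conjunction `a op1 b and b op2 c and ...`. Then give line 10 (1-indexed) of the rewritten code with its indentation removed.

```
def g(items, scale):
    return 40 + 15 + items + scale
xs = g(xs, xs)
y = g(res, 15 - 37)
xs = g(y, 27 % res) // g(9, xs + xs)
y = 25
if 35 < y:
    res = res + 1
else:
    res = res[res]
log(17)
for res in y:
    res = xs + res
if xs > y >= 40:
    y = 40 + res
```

Transformed code:
xs = 40 + 15 + xs + xs
y = 40 + 15 + res + (15 - 37)
xs = (40 + 15 + y + 27 % res) // (40 + 15 + 9 + (xs + xs))
y = 25
if 35 < y:
    res = res + 1
else:
    res = res[res]
log(17)
for res in y:
    res = xs + res
if xs > y and y >= 40:
    y = 40 + res

for res in y:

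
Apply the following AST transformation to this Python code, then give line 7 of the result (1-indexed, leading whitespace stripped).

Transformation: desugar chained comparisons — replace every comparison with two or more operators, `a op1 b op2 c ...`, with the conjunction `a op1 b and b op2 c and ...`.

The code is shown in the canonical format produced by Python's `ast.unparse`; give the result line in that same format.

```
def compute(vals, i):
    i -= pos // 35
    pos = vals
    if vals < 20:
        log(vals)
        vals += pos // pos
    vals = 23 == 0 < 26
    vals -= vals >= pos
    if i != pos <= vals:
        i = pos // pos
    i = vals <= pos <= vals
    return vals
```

vals = 23 == 0 and 0 < 26

Transformed code:
def compute(vals, i):
    i -= pos // 35
    pos = vals
    if vals < 20:
        log(vals)
        vals += pos // pos
    vals = 23 == 0 and 0 < 26
    vals -= vals >= pos
    if i != pos and pos <= vals:
        i = pos // pos
    i = vals <= pos and pos <= vals
    return vals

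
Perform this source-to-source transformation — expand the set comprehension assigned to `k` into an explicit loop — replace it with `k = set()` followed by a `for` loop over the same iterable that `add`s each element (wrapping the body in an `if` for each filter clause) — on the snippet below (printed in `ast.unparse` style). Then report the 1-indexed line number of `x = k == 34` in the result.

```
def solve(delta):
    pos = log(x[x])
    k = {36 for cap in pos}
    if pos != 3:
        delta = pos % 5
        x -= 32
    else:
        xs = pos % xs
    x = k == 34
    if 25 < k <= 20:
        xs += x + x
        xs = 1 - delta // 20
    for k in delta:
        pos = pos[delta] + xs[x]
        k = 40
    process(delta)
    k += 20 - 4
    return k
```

Transformed code:
def solve(delta):
    pos = log(x[x])
    k = set()
    for cap in pos:
        k.add(36)
    if pos != 3:
        delta = pos % 5
        x -= 32
    else:
        xs = pos % xs
    x = k == 34
    if 25 < k <= 20:
        xs += x + x
        xs = 1 - delta // 20
    for k in delta:
        pos = pos[delta] + xs[x]
        k = 40
    process(delta)
    k += 20 - 4
    return k

11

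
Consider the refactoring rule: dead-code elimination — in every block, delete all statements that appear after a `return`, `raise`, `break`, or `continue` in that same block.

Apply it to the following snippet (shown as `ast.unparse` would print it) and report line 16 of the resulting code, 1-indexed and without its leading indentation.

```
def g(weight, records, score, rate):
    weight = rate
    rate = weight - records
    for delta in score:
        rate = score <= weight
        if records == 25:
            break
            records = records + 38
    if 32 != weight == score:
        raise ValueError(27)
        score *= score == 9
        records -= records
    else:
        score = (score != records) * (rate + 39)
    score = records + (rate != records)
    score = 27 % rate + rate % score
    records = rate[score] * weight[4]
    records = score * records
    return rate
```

Transformed code:
def g(weight, records, score, rate):
    weight = rate
    rate = weight - records
    for delta in score:
        rate = score <= weight
        if records == 25:
            break
    if 32 != weight == score:
        raise ValueError(27)
    else:
        score = (score != records) * (rate + 39)
    score = records + (rate != records)
    score = 27 % rate + rate % score
    records = rate[score] * weight[4]
    records = score * records
    return rate

return rate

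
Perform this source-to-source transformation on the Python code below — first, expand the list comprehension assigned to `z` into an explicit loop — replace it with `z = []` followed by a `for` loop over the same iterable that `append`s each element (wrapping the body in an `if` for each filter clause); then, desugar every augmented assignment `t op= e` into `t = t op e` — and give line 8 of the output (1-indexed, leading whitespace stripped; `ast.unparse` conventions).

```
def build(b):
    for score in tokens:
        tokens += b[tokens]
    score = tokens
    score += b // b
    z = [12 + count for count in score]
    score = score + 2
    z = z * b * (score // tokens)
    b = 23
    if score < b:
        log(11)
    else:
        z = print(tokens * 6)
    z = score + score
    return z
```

Transformed code:
def build(b):
    for score in tokens:
        tokens = tokens + b[tokens]
    score = tokens
    score = score + b // b
    z = []
    for count in score:
        z.append(12 + count)
    score = score + 2
    z = z * b * (score // tokens)
    b = 23
    if score < b:
        log(11)
    else:
        z = print(tokens * 6)
    z = score + score
    return z

z.append(12 + count)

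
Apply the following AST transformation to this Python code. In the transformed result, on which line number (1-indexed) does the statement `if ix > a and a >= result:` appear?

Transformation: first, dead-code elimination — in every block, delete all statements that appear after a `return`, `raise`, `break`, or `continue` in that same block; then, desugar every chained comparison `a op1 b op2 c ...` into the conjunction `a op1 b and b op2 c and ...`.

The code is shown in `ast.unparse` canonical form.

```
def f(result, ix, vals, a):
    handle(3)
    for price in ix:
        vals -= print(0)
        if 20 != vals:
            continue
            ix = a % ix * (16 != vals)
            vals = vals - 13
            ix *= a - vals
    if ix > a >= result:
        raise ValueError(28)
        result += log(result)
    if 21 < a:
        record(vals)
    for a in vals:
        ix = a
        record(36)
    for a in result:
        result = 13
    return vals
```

Transformed code:
def f(result, ix, vals, a):
    handle(3)
    for price in ix:
        vals -= print(0)
        if 20 != vals:
            continue
    if ix > a and a >= result:
        raise ValueError(28)
    if 21 < a:
        record(vals)
    for a in vals:
        ix = a
        record(36)
    for a in result:
        result = 13
    return vals

7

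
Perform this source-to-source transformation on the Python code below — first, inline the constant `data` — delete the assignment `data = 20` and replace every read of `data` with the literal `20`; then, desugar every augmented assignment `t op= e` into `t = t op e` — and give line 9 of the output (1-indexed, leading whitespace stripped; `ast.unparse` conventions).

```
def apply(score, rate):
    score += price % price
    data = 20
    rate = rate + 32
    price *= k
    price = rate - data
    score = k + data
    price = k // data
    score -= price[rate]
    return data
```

Transformed code:
def apply(score, rate):
    score = score + price % price
    rate = rate + 32
    price = price * k
    price = rate - 20
    score = k + 20
    price = k // 20
    score = score - price[rate]
    return 20

return 20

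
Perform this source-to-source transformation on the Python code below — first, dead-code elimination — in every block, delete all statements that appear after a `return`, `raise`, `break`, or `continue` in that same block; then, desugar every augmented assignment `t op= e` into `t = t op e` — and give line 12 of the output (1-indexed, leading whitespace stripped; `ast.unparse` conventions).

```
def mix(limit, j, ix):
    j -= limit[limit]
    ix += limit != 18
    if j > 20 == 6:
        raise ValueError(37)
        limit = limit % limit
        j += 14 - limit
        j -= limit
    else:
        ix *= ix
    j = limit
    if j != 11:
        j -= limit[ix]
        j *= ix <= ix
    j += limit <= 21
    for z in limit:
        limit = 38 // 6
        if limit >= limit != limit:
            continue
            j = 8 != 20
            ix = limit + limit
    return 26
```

j = j + (limit <= 21)

Transformed code:
def mix(limit, j, ix):
    j = j - limit[limit]
    ix = ix + (limit != 18)
    if j > 20 == 6:
        raise ValueError(37)
    else:
        ix = ix * ix
    j = limit
    if j != 11:
        j = j - limit[ix]
        j = j * (ix <= ix)
    j = j + (limit <= 21)
    for z in limit:
        limit = 38 // 6
        if limit >= limit != limit:
            continue
    return 26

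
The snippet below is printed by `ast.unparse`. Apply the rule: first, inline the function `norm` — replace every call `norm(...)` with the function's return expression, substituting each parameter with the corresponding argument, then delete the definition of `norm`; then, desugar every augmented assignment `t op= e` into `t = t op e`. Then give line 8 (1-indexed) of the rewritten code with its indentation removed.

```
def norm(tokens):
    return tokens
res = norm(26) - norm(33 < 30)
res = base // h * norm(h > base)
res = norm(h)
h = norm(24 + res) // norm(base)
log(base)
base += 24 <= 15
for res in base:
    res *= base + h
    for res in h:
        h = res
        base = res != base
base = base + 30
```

res = res * (base + h)

Transformed code:
res = 26 - (33 < 30)
res = base // h * (h > base)
res = h
h = (24 + res) // base
log(base)
base = base + (24 <= 15)
for res in base:
    res = res * (base + h)
    for res in h:
        h = res
        base = res != base
base = base + 30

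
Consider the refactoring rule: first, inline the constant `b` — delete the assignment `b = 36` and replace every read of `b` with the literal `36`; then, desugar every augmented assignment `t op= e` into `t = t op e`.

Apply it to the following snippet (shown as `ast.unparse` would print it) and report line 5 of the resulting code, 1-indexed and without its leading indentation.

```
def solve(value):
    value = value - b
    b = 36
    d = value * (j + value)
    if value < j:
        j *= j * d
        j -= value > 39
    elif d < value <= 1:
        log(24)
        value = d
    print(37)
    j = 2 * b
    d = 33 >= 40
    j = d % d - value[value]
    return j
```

Transformed code:
def solve(value):
    value = value - 36
    d = value * (j + value)
    if value < j:
        j = j * (j * d)
        j = j - (value > 39)
    elif d < value <= 1:
        log(24)
        value = d
    print(37)
    j = 2 * 36
    d = 33 >= 40
    j = d % d - value[value]
    return j

j = j * (j * d)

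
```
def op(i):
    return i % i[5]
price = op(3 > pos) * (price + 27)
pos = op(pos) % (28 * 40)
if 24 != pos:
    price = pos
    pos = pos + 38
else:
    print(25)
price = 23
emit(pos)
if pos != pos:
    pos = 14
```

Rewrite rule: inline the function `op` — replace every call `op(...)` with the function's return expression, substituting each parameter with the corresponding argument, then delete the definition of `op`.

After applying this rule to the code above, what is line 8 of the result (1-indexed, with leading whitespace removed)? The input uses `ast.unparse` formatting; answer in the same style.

Transformed code:
price = (3 > pos) % (3 > pos)[5] * (price + 27)
pos = pos % pos[5] % (28 * 40)
if 24 != pos:
    price = pos
    pos = pos + 38
else:
    print(25)
price = 23
emit(pos)
if pos != pos:
    pos = 14

price = 23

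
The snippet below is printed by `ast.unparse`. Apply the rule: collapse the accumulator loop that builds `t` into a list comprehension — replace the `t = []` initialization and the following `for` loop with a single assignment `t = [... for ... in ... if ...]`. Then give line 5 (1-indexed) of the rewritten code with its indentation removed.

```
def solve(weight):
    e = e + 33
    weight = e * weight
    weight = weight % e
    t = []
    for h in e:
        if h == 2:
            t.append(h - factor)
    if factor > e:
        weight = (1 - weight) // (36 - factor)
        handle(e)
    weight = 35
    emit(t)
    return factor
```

t = [h - factor for h in e if h == 2]

Transformed code:
def solve(weight):
    e = e + 33
    weight = e * weight
    weight = weight % e
    t = [h - factor for h in e if h == 2]
    if factor > e:
        weight = (1 - weight) // (36 - factor)
        handle(e)
    weight = 35
    emit(t)
    return factor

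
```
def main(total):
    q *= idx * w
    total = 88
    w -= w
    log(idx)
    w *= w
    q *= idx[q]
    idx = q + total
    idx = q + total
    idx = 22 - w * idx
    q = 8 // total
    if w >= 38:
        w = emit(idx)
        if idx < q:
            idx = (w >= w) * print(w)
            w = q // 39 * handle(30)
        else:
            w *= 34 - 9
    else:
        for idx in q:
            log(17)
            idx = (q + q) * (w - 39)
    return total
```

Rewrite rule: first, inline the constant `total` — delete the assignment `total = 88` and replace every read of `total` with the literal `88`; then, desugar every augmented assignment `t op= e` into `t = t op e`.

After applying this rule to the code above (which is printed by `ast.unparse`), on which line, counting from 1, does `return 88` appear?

22

Transformed code:
def main(total):
    q = q * (idx * w)
    w = w - w
    log(idx)
    w = w * w
    q = q * idx[q]
    idx = q + 88
    idx = q + 88
    idx = 22 - w * idx
    q = 8 // 88
    if w >= 38:
        w = emit(idx)
        if idx < q:
            idx = (w >= w) * print(w)
            w = q // 39 * handle(30)
        else:
            w = w * (34 - 9)
    else:
        for idx in q:
            log(17)
            idx = (q + q) * (w - 39)
    return 88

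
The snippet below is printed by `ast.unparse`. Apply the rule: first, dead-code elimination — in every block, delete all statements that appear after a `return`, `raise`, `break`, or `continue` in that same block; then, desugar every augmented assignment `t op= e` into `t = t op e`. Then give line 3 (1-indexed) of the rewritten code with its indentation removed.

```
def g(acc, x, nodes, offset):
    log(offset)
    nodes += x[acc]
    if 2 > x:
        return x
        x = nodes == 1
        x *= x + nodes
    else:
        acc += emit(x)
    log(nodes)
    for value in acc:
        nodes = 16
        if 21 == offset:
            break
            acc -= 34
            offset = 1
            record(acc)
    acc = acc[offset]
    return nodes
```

Transformed code:
def g(acc, x, nodes, offset):
    log(offset)
    nodes = nodes + x[acc]
    if 2 > x:
        return x
    else:
        acc = acc + emit(x)
    log(nodes)
    for value in acc:
        nodes = 16
        if 21 == offset:
            break
    acc = acc[offset]
    return nodes

nodes = nodes + x[acc]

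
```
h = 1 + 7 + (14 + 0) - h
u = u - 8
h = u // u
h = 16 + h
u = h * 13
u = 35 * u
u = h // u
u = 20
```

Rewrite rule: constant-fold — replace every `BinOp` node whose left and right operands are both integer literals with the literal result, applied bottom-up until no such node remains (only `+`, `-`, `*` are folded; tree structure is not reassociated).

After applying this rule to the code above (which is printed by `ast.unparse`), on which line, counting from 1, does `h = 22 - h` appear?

1

Transformed code:
h = 22 - h
u = u - 8
h = u // u
h = 16 + h
u = h * 13
u = 35 * u
u = h // u
u = 20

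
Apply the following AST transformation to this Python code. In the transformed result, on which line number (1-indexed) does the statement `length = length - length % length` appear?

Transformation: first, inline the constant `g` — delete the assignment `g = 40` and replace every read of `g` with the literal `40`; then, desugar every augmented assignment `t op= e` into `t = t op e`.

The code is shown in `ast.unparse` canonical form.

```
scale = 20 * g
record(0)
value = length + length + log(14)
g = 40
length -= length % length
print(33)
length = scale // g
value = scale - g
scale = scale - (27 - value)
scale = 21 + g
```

4

Transformed code:
scale = 20 * 40
record(0)
value = length + length + log(14)
length = length - length % length
print(33)
length = scale // 40
value = scale - 40
scale = scale - (27 - value)
scale = 21 + 40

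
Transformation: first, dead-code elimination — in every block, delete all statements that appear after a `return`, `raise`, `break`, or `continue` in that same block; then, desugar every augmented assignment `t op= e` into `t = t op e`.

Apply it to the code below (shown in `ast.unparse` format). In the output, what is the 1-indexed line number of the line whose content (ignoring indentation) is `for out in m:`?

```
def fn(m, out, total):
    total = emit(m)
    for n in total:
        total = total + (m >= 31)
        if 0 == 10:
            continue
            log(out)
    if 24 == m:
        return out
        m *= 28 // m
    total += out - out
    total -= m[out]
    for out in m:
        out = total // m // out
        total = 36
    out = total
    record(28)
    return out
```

Transformed code:
def fn(m, out, total):
    total = emit(m)
    for n in total:
        total = total + (m >= 31)
        if 0 == 10:
            continue
    if 24 == m:
        return out
    total = total + (out - out)
    total = total - m[out]
    for out in m:
        out = total // m // out
        total = 36
    out = total
    record(28)
    return out

11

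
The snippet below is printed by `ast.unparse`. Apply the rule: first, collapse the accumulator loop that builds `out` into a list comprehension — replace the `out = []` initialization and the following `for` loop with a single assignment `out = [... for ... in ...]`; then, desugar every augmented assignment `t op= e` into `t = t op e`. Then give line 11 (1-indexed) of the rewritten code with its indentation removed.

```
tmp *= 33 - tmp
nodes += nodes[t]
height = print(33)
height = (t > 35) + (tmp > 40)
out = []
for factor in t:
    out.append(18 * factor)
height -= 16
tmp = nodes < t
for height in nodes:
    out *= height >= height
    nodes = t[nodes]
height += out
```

height = height + out

Transformed code:
tmp = tmp * (33 - tmp)
nodes = nodes + nodes[t]
height = print(33)
height = (t > 35) + (tmp > 40)
out = [18 * factor for factor in t]
height = height - 16
tmp = nodes < t
for height in nodes:
    out = out * (height >= height)
    nodes = t[nodes]
height = height + out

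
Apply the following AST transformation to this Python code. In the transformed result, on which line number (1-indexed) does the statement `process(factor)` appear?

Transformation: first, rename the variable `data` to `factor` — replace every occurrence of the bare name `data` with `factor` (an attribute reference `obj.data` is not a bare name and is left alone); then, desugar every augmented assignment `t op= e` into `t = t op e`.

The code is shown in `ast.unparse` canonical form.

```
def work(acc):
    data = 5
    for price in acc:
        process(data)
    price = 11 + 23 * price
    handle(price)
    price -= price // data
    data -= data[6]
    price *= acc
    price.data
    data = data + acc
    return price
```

4

Transformed code:
def work(acc):
    factor = 5
    for price in acc:
        process(factor)
    price = 11 + 23 * price
    handle(price)
    price = price - price // factor
    factor = factor - factor[6]
    price = price * acc
    price.data
    factor = factor + acc
    return price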